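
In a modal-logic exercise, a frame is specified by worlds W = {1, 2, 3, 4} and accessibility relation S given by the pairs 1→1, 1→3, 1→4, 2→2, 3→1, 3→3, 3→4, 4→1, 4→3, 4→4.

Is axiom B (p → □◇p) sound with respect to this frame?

The schema B characterises exactly the symmetric frames.
Symmetric: yes — every pair in S has its reverse in S.

Yes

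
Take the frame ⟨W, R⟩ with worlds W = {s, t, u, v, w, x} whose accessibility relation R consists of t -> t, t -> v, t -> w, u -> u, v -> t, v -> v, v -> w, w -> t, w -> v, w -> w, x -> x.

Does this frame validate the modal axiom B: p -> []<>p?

The schema B characterises exactly the symmetric frames.
Symmetric: yes — every pair in R has its reverse in R.

Yes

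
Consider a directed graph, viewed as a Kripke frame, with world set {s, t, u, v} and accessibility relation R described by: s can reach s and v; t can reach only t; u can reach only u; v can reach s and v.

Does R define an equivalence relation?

Reflexive: yes — every world is R-related to itself.
Symmetric: yes — every pair in R has its reverse in R.
Transitive: yes — every two-step R-path is closed by a direct edge.
So R is an equivalence relation.

Yes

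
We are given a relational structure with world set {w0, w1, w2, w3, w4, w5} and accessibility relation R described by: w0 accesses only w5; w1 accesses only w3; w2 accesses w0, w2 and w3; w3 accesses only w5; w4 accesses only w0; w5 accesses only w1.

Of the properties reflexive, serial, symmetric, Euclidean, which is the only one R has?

serial

Reflexive: no — w0 is not related to itself.
Serial: yes — every world has a successor (e.g. w0 R w5).
Symmetric: no — w0 R w5 but not w5 R w0.
Euclidean: no — w2 R w0 and w2 R w3, but not w0 R w3.
Only serial holds.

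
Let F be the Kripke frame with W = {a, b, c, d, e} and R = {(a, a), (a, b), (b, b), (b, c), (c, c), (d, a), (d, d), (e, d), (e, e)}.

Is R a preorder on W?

Reflexive: yes — every world is R-related to itself.
Transitive: no — a R b and b R c, but not a R c.
So R is not a preorder.

No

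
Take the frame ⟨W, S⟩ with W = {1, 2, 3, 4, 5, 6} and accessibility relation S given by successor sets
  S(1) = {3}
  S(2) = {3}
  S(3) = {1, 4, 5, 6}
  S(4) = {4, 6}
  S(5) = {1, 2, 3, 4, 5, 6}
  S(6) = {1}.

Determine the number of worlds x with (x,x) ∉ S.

4

Enumerating: 1, 2, 3, 6.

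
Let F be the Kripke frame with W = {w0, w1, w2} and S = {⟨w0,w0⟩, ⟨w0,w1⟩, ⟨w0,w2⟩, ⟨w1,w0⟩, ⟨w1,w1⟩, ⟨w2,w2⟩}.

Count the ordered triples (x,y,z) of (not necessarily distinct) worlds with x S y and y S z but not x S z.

Enumerating: (w1,w0,w2).

1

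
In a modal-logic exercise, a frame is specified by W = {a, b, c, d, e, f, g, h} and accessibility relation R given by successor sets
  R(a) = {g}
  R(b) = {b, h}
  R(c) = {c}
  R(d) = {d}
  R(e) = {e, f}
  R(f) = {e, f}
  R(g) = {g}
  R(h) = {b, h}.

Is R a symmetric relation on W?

Symmetric: no — a R g but not g R a.

No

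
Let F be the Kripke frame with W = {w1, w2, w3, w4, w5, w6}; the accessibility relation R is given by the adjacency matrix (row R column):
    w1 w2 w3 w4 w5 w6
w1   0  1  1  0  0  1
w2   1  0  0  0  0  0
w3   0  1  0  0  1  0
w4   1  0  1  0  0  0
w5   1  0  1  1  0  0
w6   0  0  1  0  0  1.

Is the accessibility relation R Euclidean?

No

Euclidean: no — w1 R w2 and w1 R w3, but not w2 R w3.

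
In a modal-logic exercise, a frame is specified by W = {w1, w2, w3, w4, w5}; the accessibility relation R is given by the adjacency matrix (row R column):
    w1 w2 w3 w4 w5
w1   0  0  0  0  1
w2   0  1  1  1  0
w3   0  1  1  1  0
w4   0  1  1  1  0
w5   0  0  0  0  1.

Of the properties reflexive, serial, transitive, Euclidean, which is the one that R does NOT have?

Reflexive: no — w1 is not related to itself.
Serial: yes — every world has a successor (e.g. w1 R w5).
Transitive: yes — every two-step R-path is closed by a direct edge.
Euclidean: yes — any two successors of a common world are R-related.
Only reflexive fails.

reflexive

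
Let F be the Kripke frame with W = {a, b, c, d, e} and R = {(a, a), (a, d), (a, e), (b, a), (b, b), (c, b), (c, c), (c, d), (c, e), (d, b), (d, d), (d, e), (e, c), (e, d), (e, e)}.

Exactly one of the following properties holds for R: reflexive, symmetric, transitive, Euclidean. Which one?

reflexive

Reflexive: yes — every world is R-related to itself.
Symmetric: no — a R d but not d R a.
Transitive: no — a R d and d R b, but not a R b.
Euclidean: no — c R b and c R d, but not b R d.
Only reflexive holds.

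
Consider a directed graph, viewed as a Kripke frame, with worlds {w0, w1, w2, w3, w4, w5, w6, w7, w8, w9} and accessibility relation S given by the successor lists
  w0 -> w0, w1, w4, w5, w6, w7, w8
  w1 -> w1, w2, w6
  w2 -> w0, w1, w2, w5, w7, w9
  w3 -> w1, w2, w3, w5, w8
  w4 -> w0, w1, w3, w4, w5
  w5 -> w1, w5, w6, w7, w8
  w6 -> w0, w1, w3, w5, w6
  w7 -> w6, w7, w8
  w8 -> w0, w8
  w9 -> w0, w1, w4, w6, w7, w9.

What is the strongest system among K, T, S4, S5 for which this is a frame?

Reflexive (axiom T): yes — every world is S-related to itself.
Transitive (axiom 4): no — w0 S w1 and w1 S w2, but not w0 S w2.
Euclidean (axiom 5): no — w0 S w1 and w0 S w4, but not w1 S w4.
So F validates K, T; S4 would additionally require S to be transitive. The strongest is T.

T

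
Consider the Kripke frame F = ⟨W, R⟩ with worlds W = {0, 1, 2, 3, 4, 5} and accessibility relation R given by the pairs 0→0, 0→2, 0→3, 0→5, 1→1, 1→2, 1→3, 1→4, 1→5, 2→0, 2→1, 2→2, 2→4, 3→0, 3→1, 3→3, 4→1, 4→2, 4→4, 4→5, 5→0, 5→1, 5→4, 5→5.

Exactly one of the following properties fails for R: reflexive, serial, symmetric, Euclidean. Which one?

Reflexive: yes — every world is R-related to itself.
Serial: yes — every world has a successor (e.g. 0 R 0).
Symmetric: yes — every pair in R has its reverse in R.
Euclidean: no — 0 R 2 and 0 R 3, but not 2 R 3.
Only Euclidean fails.

Euclidean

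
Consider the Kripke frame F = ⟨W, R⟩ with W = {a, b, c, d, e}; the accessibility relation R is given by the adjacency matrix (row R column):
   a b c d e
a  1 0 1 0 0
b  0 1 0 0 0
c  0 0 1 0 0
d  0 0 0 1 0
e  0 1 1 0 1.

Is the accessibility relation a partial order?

Reflexive: yes — every world is R-related to itself.
Transitive: yes — every two-step R-path is closed by a direct edge.
Antisymmetric: yes — no distinct pair is related both ways.
So R is a partial order.

Yes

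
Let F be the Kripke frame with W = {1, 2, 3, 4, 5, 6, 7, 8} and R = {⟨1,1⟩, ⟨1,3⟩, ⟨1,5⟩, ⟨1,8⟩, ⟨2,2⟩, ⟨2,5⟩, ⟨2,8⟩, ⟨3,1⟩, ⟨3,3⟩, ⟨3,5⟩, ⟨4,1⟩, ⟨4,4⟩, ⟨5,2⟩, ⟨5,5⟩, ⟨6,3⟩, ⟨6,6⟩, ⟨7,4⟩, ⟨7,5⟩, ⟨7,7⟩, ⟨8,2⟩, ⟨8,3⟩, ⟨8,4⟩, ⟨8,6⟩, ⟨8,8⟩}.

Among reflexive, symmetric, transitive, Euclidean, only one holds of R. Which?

Reflexive: yes — every world is R-related to itself.
Symmetric: no — 1 R 5 but not 5 R 1.
Transitive: no — 1 R 5 and 5 R 2, but not 1 R 2.
Euclidean: no — 1 R 3 and 1 R 8, but not 3 R 8.
Only reflexive holds.

reflexive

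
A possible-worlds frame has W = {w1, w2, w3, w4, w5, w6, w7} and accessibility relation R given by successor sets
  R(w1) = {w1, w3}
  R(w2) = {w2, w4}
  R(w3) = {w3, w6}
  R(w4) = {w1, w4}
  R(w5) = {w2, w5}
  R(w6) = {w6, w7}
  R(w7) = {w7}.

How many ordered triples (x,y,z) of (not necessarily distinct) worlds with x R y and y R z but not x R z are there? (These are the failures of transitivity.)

Enumerating: (w1,w3,w6), (w2,w4,w1), (w3,w6,w7), (w4,w1,w3), (w5,w2,w4).

5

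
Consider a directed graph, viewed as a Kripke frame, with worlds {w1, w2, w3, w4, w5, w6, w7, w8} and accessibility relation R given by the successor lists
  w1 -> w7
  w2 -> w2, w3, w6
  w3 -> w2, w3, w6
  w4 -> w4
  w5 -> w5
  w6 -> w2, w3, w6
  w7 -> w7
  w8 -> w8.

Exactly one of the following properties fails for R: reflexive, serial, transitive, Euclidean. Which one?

reflexive

Reflexive: no — w1 is not related to itself.
Serial: yes — every world has a successor (e.g. w1 R w7).
Transitive: yes — every two-step R-path is closed by a direct edge.
Euclidean: yes — any two successors of a common world are R-related.
Only reflexive fails.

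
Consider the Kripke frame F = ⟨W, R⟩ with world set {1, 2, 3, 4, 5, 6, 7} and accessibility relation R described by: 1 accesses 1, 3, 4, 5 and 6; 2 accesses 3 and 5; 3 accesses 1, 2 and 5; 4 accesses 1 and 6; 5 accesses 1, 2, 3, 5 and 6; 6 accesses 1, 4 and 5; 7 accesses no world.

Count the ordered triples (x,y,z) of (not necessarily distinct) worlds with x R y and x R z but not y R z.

26

Enumerating: (1,3,3), (1,3,4), (1,3,6), (1,4,3), (1,4,4), (1,4,5), (1,5,4), (1,6,3), (1,6,6), (2,3,3), (3,1,2), (3,2,1), … and 14 more.
Total: 26.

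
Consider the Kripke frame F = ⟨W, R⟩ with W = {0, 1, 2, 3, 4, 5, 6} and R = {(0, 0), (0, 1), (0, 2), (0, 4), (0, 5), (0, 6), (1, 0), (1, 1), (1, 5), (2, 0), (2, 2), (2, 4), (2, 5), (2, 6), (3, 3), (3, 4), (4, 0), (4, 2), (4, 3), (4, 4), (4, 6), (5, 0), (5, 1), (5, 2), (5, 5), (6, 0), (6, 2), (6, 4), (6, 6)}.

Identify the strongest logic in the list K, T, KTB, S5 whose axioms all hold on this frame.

Reflexive (axiom T): yes — every world is R-related to itself.
Symmetric (axiom B): yes — every pair in R has its reverse in R.
Euclidean (axiom 5): no — 0 R 1 and 0 R 2, but not 1 R 2.
So F validates K, T, KTB; S5 would additionally require R to be Euclidean. The strongest is KTB.

KTB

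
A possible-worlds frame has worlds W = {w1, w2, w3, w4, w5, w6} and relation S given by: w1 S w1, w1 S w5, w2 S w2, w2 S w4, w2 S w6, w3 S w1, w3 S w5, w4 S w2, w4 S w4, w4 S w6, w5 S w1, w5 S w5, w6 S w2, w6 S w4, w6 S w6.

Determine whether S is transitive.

Transitive: yes — every two-step S-path is closed by a direct edge.

Yes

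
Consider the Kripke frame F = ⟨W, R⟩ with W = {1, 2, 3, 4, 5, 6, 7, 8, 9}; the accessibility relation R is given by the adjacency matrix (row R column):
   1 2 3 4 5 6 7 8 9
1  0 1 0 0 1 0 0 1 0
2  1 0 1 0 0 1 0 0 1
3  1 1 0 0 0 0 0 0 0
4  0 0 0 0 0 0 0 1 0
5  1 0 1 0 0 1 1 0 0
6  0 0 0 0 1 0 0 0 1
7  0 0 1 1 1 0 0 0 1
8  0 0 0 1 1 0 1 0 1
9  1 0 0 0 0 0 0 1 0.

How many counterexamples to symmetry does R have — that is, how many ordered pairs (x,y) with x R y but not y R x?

12

Enumerating: (1,8), (2,6), (2,9), (3,1), (5,3), (6,9), (7,3), (7,4), (7,9), (8,5), (8,7), (9,1).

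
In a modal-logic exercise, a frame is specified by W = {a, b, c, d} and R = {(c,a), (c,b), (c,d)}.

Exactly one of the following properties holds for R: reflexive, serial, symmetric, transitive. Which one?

Reflexive: no — a is not related to itself.
Serial: no — a has no R-successor.
Symmetric: no — c R a but not a R c.
Transitive: yes — every two-step R-path is closed by a direct edge.
Only transitive holds.

transitive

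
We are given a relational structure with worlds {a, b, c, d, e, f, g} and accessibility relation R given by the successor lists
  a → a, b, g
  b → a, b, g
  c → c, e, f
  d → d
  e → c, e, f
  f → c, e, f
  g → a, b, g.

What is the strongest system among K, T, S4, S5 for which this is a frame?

Reflexive (axiom T): yes — every world is R-related to itself.
Transitive (axiom 4): yes — every two-step R-path is closed by a direct edge.
Euclidean (axiom 5): yes — any two successors of a common world are R-related.
So F validates K, T, S4, S5. The strongest is S5.

S5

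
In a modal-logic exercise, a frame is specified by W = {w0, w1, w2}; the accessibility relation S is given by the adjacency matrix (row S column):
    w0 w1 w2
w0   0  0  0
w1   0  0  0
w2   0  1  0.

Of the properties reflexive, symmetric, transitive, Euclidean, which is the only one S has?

Reflexive: no — w0 is not related to itself.
Symmetric: no — w2 S w1 but not w1 S w2.
Transitive: yes — every two-step S-path is closed by a direct edge.
Euclidean: no — w2 S w1 and w2 S w1, but not w1 S w1.
Only transitive holds.

transitive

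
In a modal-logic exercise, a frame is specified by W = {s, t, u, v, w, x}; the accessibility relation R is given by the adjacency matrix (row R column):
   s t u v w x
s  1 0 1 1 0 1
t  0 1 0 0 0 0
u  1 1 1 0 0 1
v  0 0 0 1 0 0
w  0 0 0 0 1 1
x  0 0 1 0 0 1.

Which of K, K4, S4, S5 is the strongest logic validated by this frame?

Transitive (axiom 4): no — s R u and u R t, but not s R t.
Reflexive (axiom T): yes — every world is R-related to itself.
Euclidean (axiom 5): no — s R u and s R v, but not u R v.
So F validates K; K4 would additionally require R to be transitive. The strongest is K.

K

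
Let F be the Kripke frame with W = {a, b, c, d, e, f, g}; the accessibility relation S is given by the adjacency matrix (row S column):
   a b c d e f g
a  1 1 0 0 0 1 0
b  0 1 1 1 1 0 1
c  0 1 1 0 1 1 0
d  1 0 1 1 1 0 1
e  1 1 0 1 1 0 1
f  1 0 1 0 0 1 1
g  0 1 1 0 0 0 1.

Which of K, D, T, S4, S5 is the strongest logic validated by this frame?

T

Serial (axiom D): yes — every world has a successor (e.g. a S a).
Reflexive (axiom T): yes — every world is S-related to itself.
Transitive (axiom 4): no — a S b and b S c, but not a S c.
Euclidean (axiom 5): no — a S b and a S f, but not b S f.
So F validates K, D, T; S4 would additionally require S to be transitive. The strongest is T.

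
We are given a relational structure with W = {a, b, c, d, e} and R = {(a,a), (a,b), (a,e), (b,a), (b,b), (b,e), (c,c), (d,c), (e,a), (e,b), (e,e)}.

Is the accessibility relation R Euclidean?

Euclidean: yes — any two successors of a common world are R-related.

Yes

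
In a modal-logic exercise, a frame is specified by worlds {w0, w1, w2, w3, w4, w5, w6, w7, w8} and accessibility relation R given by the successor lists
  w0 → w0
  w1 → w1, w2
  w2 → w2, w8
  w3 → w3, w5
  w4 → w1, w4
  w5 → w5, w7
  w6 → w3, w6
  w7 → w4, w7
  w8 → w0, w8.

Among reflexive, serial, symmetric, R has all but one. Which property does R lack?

symmetric

Reflexive: yes — every world is R-related to itself.
Serial: yes — every world has a successor (e.g. w0 R w0).
Symmetric: no — w1 R w2 but not w2 R w1.
Only symmetric fails.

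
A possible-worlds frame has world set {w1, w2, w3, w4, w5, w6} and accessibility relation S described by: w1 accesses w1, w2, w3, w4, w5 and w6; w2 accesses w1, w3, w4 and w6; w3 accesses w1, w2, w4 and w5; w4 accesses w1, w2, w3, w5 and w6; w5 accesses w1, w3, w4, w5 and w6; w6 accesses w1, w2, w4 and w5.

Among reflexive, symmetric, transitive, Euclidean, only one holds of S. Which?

symmetric

Reflexive: no — w2 is not related to itself.
Symmetric: yes — every pair in S has its reverse in S.
Transitive: no — w2 S w1 and w1 S w5, but not w2 S w5.
Euclidean: no — w1 S w2 and w1 S w5, but not w2 S w5.
Only symmetric holds.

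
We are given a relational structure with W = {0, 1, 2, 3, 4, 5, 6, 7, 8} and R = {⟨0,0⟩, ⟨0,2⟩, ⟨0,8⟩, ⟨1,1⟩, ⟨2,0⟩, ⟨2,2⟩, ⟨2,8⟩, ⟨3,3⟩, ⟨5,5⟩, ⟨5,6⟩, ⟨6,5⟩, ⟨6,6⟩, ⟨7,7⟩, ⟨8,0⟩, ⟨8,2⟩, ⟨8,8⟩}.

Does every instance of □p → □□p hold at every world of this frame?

Axiom 4 corresponds to the accessibility relation being transitive.
Transitive: yes — every two-step R-path is closed by a direct edge.

Yes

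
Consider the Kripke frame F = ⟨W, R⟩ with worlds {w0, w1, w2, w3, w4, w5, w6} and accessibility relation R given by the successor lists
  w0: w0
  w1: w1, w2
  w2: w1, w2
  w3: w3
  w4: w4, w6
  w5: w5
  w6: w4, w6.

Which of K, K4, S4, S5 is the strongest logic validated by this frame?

S5

Transitive (axiom 4): yes — every two-step R-path is closed by a direct edge.
Reflexive (axiom T): yes — every world is R-related to itself.
Euclidean (axiom 5): yes — any two successors of a common world are R-related.
So F validates K, K4, S4, S5. The strongest is S5.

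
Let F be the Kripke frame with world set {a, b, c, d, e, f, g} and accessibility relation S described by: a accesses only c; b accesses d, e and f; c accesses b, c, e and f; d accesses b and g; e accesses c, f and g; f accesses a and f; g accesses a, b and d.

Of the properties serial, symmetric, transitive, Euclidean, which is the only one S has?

serial

Serial: yes — every world has a successor (e.g. a S c).
Symmetric: no — a S c but not c S a.
Transitive: no — a S c and c S b, but not a S b.
Euclidean: no — b S d and b S e, but not d S e.
Only serial holds.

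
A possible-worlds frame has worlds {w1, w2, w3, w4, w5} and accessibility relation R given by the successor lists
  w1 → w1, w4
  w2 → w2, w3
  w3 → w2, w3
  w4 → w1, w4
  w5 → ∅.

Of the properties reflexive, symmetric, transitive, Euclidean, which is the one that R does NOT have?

reflexive

Reflexive: no — w5 is not related to itself.
Symmetric: yes — every pair in R has its reverse in R.
Transitive: yes — every two-step R-path is closed by a direct edge.
Euclidean: yes — any two successors of a common world are R-related.
Only reflexive fails.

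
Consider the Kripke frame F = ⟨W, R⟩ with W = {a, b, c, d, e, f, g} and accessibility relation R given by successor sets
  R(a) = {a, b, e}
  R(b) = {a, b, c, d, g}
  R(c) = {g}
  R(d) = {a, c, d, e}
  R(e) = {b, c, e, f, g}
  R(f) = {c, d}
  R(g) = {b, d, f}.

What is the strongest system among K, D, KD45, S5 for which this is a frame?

D

Serial (axiom D): yes — every world has a successor (e.g. a R a).
Euclidean (axiom 5): no — a R b and a R e, but not b R e.
Transitive (axiom 4): no — a R b and b R c, but not a R c.
Reflexive (axiom T): no — c is not related to itself.
So F validates K, D; KD45 would additionally require R to be Euclidean and transitive. The strongest is D.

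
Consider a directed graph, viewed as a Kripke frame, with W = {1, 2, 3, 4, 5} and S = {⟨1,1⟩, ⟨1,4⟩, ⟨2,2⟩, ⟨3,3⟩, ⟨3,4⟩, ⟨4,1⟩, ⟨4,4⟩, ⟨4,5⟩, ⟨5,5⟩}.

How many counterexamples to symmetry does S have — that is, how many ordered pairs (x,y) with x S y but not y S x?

2

Enumerating: (3,4), (4,5).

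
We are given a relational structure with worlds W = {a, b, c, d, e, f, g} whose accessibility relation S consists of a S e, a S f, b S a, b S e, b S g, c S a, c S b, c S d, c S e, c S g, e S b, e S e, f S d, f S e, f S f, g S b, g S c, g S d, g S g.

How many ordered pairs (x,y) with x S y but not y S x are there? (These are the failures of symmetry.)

10

Enumerating: (a,e), (a,f), (b,a), (c,a), (c,b), (c,d), (c,e), (f,d), (f,e), (g,d).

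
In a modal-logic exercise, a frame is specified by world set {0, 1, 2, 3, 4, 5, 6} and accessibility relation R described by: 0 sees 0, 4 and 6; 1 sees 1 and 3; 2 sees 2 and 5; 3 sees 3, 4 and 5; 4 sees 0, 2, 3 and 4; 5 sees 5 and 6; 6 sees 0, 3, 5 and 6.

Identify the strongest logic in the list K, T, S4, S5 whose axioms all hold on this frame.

Reflexive (axiom T): yes — every world is R-related to itself.
Transitive (axiom 4): no — 0 R 4 and 4 R 2, but not 0 R 2.
Euclidean (axiom 5): no — 0 R 4 and 0 R 6, but not 4 R 6.
So F validates K, T; S4 would additionally require R to be transitive. The strongest is T.

T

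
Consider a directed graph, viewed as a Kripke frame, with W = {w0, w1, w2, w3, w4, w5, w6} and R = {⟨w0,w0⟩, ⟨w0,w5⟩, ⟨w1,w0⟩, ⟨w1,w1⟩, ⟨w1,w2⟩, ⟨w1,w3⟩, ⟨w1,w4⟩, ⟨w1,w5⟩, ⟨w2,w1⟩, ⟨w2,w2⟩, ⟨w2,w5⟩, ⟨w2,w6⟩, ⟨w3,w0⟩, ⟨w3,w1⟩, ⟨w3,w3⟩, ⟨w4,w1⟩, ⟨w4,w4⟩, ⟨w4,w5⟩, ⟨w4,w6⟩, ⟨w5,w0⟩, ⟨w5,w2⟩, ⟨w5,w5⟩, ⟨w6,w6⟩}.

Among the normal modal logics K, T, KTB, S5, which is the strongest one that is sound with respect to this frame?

Reflexive (axiom T): yes — every world is R-related to itself.
Symmetric (axiom B): no — w1 R w0 but not w0 R w1.
Euclidean (axiom 5): no — w1 R w0 and w1 R w2, but not w0 R w2.
So F validates K, T; KTB would additionally require R to be symmetric. The strongest is T.

T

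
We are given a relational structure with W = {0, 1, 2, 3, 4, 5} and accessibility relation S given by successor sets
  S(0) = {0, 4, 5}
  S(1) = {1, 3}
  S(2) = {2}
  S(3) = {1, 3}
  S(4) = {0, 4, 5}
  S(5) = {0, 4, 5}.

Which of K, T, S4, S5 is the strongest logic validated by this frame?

S5

Reflexive (axiom T): yes — every world is S-related to itself.
Transitive (axiom 4): yes — every two-step S-path is closed by a direct edge.
Euclidean (axiom 5): yes — any two successors of a common world are S-related.
So F validates K, T, S4, S5. The strongest is S5.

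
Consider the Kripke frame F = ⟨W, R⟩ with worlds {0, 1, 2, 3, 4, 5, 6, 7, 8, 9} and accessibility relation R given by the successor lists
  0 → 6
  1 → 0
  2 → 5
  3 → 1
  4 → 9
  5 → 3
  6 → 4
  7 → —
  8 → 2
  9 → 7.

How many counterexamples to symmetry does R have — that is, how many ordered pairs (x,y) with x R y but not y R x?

9

Enumerating: (0,6), (1,0), (2,5), (3,1), (4,9), (5,3), (6,4), (8,2), (9,7).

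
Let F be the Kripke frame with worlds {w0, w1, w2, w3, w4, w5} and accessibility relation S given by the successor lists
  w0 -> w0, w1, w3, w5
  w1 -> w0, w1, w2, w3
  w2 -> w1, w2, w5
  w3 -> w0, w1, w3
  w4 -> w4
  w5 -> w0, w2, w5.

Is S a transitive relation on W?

No

Transitive: no — w0 S w1 and w1 S w2, but not w0 S w2.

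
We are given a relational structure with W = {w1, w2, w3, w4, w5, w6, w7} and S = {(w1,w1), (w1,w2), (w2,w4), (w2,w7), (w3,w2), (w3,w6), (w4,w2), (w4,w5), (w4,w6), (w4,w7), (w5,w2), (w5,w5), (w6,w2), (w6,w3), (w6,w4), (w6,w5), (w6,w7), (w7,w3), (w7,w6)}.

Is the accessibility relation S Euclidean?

Euclidean: no — w2 S w7 and w2 S w4, but not w7 S w4.

No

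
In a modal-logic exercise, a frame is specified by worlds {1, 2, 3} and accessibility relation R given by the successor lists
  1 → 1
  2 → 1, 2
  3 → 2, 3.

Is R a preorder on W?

Reflexive: yes — every world is R-related to itself.
Transitive: no — 3 R 2 and 2 R 1, but not 3 R 1.
So R is not a preorder.

No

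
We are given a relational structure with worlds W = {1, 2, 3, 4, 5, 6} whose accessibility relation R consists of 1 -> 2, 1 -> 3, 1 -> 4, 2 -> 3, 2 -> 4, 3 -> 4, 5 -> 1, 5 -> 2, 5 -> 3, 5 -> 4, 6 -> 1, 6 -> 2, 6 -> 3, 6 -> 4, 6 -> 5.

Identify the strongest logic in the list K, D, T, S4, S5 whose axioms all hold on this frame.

K

Serial (axiom D): no — 4 has no R-successor.
Reflexive (axiom T): no — 1 is not related to itself.
Transitive (axiom 4): yes — every two-step R-path is closed by a direct edge.
Euclidean (axiom 5): no — 1 R 3 and 1 R 2, but not 3 R 2.
So F validates K; D would additionally require R to be serial. The strongest is K.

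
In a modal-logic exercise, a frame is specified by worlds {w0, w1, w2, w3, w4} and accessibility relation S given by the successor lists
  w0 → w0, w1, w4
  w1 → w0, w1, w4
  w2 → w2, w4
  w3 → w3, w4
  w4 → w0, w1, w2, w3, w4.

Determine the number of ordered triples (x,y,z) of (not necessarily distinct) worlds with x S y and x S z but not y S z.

10

Enumerating: (w4,w0,w2), (w4,w0,w3), (w4,w1,w2), (w4,w1,w3), (w4,w2,w0), (w4,w2,w1), (w4,w2,w3), (w4,w3,w0), (w4,w3,w1), (w4,w3,w2).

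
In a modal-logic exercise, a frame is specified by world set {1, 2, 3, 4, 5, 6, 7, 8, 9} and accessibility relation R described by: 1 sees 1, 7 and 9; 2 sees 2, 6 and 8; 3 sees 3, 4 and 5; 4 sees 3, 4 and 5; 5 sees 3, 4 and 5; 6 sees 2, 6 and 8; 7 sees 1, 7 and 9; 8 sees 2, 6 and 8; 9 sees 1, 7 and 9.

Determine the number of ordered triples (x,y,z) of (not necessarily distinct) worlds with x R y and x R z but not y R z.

0

R is Euclidean; there are no such tuples.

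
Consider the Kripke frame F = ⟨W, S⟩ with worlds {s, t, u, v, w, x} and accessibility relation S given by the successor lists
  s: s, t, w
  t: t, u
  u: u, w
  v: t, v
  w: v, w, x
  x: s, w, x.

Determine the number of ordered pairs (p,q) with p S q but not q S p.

7

Enumerating: (s,t), (s,w), (t,u), (u,w), (v,t), (w,v), (x,s).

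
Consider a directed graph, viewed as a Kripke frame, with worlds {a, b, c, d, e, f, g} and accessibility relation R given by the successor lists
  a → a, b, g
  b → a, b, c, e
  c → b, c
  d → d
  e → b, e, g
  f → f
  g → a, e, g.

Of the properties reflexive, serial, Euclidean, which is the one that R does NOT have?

Reflexive: yes — every world is R-related to itself.
Serial: yes — every world has a successor (e.g. a R a).
Euclidean: no — a R b and a R g, but not b R g.
Only Euclidean fails.

Euclidean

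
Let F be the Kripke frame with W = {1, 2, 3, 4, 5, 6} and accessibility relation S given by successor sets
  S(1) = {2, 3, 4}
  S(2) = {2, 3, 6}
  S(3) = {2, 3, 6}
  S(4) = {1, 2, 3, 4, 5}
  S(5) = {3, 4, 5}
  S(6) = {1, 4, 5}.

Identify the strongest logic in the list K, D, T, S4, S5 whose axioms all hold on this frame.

D

Serial (axiom D): yes — every world has a successor (e.g. 1 S 2).
Reflexive (axiom T): no — 1 is not related to itself.
Transitive (axiom 4): no — 1 S 2 and 2 S 6, but not 1 S 6.
Euclidean (axiom 5): no — 1 S 2 and 1 S 4, but not 2 S 4.
So F validates K, D; T would additionally require S to be reflexive. The strongest is D.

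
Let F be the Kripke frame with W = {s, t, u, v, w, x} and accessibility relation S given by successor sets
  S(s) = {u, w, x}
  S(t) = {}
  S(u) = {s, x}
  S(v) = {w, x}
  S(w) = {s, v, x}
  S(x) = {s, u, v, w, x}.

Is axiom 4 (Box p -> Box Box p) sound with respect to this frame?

By correspondence theory, 4 is valid on a frame iff S is transitive.
Transitive: no — s S w and w S v, but not s S v.

No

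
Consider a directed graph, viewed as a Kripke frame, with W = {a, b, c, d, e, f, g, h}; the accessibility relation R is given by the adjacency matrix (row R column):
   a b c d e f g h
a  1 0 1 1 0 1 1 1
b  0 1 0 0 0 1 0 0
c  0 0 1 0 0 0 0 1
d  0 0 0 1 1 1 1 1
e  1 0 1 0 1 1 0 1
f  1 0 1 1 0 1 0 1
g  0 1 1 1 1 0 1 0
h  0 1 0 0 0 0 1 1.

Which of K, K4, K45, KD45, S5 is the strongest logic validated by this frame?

Transitive (axiom 4): no — a R d and d R e, but not a R e.
Euclidean (axiom 5): no — a R c and a R d, but not c R d.
Serial (axiom D): yes — every world has a successor (e.g. a R a).
Reflexive (axiom T): yes — every world is R-related to itself.
So F validates K; K4 would additionally require R to be transitive. The strongest is K.

K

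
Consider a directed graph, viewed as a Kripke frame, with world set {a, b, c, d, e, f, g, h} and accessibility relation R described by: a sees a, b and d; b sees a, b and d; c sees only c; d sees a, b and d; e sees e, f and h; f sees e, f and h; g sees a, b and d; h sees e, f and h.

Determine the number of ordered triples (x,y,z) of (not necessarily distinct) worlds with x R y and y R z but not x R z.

0

R is transitive; there are no such tuples.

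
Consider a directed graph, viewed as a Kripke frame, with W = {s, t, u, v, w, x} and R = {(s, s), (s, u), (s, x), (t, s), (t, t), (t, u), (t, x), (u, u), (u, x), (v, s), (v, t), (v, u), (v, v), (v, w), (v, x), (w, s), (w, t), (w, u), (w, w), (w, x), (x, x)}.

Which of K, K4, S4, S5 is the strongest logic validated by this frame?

Transitive (axiom 4): yes — every two-step R-path is closed by a direct edge.
Reflexive (axiom T): yes — every world is R-related to itself.
Euclidean (axiom 5): no — s R x and s R u, but not x R u.
So F validates K, K4, S4; S5 would additionally require R to be Euclidean. The strongest is S4.

S4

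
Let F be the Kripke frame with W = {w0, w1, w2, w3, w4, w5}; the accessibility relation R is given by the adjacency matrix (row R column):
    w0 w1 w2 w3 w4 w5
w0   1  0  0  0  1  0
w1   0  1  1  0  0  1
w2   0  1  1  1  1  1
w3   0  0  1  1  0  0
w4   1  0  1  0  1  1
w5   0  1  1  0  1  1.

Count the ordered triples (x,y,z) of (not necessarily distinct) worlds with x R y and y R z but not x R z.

Enumerating: (w0,w4,w2), (w0,w4,w5), (w1,w2,w3), (w1,w2,w4), (w1,w5,w4), (w2,w4,w0), (w3,w2,w1), (w3,w2,w4), (w3,w2,w5), (w4,w2,w1), (w4,w2,w3), (w4,w5,w1), (w5,w2,w3), (w5,w4,w0).

14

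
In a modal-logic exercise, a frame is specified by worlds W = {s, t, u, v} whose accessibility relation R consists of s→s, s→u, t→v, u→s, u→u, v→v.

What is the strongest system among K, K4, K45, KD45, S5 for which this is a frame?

KD45

Transitive (axiom 4): yes — every two-step R-path is closed by a direct edge.
Euclidean (axiom 5): yes — any two successors of a common world are R-related.
Serial (axiom D): yes — every world has a successor (e.g. s R s).
Reflexive (axiom T): no — t is not related to itself.
So F validates K, K4, K45, KD45; S5 would additionally require R to be reflexive. The strongest is KD45.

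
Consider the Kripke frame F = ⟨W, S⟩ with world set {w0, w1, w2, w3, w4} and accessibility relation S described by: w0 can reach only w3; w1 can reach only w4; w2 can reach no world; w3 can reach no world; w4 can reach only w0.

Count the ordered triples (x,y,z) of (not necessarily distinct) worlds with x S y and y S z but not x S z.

2

Enumerating: (w1,w4,w0), (w4,w0,w3).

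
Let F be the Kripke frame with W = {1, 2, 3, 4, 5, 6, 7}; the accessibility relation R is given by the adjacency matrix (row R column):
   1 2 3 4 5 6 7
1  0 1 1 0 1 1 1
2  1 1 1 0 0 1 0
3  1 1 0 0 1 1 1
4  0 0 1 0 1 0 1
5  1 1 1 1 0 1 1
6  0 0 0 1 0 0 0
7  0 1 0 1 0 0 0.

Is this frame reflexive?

No

Reflexive: no — 1 is not related to itself.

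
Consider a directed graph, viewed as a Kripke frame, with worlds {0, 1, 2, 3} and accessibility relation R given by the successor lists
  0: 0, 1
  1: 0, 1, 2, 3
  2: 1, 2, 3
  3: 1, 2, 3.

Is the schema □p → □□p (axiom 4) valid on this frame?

No

The schema 4 characterises exactly the transitive frames.
Transitive: no — 0 R 1 and 1 R 2, but not 0 R 2.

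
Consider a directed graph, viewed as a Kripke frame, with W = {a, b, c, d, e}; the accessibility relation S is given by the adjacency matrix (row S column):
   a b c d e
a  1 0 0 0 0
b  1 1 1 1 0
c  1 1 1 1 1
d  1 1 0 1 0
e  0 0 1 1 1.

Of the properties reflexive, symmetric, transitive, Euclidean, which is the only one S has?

Reflexive: yes — every world is S-related to itself.
Symmetric: no — b S a but not a S b.
Transitive: no — b S c and c S e, but not b S e.
Euclidean: no — b S a and b S c, but not a S c.
Only reflexive holds.

reflexive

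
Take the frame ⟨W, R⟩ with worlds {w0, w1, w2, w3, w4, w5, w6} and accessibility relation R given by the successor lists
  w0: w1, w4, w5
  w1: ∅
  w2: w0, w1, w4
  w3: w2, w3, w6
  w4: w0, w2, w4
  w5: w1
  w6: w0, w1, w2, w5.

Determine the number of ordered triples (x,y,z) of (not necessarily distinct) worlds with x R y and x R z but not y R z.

32

Enumerating: (w0,w1,w1), (w0,w1,w4), (w0,w1,w5), (w0,w4,w1), (w0,w4,w5), (w0,w5,w4), (w0,w5,w5), (w2,w0,w0), (w2,w1,w0), (w2,w1,w1), (w2,w1,w4), (w2,w4,w1), … and 20 more.
Total: 32.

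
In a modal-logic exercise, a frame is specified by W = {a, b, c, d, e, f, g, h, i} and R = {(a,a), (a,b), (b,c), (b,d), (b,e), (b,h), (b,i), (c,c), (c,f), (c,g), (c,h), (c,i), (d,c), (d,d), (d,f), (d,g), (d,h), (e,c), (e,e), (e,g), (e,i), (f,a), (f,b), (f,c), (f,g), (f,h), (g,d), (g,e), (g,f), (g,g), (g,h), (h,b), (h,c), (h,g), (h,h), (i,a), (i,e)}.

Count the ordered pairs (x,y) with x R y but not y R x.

15

Enumerating: (a,b), (b,c), (b,d), (b,e), (b,i), (c,g), (c,i), (d,c), (d,f), (d,h), (e,c), (f,a), (f,b), (f,h), (i,a).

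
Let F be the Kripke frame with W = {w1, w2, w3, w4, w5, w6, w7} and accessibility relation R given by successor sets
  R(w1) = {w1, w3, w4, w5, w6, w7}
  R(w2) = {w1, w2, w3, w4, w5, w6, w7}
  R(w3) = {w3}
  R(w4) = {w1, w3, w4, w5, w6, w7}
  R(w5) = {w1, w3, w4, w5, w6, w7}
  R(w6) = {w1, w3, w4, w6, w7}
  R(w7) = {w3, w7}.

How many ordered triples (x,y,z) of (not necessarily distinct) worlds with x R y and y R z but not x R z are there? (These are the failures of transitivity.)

2

Enumerating: (w6,w1,w5), (w6,w4,w5).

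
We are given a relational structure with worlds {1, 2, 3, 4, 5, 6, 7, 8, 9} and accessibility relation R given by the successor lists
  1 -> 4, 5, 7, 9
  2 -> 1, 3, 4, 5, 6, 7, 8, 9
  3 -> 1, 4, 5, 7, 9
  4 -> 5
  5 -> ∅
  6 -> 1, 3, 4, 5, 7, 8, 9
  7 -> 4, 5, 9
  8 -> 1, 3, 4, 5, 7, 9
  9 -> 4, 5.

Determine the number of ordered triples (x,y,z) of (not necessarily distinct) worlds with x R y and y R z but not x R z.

R is transitive; there are no such tuples.

0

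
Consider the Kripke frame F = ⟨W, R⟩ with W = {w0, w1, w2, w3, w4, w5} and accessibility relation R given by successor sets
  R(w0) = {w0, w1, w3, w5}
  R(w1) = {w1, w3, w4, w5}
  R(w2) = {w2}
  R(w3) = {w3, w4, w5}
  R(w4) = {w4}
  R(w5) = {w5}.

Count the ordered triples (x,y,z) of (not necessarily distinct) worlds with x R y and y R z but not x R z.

Enumerating: (w0,w1,w4), (w0,w3,w4).

2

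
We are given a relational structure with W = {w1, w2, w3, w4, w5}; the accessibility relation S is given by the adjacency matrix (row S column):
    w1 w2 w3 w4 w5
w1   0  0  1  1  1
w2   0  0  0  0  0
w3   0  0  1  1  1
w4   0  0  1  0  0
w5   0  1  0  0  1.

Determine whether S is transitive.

Transitive: no — w1 S w5 and w5 S w2, but not w1 S w2.

No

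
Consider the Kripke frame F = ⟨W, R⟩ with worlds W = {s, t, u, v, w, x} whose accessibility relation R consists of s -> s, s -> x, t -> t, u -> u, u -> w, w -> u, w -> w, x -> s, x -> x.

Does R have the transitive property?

Yes

Transitive: yes — every two-step R-path is closed by a direct edge.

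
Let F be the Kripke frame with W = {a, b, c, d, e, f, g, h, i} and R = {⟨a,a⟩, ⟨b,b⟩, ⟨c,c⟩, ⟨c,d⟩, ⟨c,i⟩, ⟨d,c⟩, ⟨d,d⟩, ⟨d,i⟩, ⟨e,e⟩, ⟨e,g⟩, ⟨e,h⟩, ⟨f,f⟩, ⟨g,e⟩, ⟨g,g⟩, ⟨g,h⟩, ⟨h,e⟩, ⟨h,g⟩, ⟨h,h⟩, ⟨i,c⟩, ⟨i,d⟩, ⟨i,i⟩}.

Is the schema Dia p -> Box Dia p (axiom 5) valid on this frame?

By correspondence theory, 5 is valid on a frame iff R is Euclidean.
Euclidean: yes — any two successors of a common world are R-related.

Yes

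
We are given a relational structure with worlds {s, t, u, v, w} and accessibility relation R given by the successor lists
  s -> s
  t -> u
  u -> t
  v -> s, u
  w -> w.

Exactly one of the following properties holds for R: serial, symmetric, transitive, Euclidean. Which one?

Serial: yes — every world has a successor (e.g. s R s).
Symmetric: no — v R s but not s R v.
Transitive: no — v R u and u R t, but not v R t.
Euclidean: no — v R s and v R u, but not s R u.
Only serial holds.

serial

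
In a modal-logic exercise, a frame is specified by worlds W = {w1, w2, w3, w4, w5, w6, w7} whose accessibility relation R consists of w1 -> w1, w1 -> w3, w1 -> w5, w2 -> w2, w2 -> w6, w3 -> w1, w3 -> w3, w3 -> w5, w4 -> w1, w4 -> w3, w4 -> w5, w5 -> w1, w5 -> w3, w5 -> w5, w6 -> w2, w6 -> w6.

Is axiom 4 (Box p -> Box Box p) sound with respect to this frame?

By correspondence theory, 4 is valid on a frame iff R is transitive.
Transitive: yes — every two-step R-path is closed by a direct edge.

Yes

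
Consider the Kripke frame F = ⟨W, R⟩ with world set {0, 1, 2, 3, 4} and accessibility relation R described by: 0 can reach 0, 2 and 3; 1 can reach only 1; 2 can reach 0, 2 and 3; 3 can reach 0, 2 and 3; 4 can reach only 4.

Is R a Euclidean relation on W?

Euclidean: yes — any two successors of a common world are R-related.

Yes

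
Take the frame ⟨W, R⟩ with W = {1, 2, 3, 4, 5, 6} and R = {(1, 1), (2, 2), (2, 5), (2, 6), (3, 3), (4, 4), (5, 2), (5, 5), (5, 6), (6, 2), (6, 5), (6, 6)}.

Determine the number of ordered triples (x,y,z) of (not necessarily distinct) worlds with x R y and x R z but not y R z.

R is Euclidean; there are no such tuples.

0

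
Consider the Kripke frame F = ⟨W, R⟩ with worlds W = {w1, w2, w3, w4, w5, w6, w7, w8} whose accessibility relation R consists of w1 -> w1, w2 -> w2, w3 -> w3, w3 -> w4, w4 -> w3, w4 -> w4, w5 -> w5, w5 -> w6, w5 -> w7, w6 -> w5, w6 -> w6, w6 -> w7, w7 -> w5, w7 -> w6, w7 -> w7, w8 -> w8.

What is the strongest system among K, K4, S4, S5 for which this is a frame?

Transitive (axiom 4): yes — every two-step R-path is closed by a direct edge.
Reflexive (axiom T): yes — every world is R-related to itself.
Euclidean (axiom 5): yes — any two successors of a common world are R-related.
So F validates K, K4, S4, S5. The strongest is S5.

S5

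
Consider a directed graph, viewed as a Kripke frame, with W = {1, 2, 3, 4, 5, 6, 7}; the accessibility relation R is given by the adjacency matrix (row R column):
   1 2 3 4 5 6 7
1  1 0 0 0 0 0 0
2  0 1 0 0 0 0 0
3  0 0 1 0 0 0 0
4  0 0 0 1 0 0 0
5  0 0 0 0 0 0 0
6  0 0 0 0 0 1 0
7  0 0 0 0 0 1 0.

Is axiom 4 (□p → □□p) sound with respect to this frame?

The schema 4 characterises exactly the transitive frames.
Transitive: yes — every two-step R-path is closed by a direct edge.

Yes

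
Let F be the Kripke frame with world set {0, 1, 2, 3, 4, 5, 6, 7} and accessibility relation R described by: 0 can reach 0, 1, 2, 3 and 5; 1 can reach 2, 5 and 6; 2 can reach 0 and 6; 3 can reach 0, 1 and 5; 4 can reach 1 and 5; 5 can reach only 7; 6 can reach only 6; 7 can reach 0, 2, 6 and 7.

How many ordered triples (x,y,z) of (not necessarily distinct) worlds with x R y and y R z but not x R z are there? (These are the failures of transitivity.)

23

Enumerating: (0,1,6), (0,2,6), (0,5,7), (1,2,0), (1,5,7), (2,0,1), (2,0,2), (2,0,3), (2,0,5), (3,0,2), (3,0,3), (3,1,2), … and 11 more.
Total: 23.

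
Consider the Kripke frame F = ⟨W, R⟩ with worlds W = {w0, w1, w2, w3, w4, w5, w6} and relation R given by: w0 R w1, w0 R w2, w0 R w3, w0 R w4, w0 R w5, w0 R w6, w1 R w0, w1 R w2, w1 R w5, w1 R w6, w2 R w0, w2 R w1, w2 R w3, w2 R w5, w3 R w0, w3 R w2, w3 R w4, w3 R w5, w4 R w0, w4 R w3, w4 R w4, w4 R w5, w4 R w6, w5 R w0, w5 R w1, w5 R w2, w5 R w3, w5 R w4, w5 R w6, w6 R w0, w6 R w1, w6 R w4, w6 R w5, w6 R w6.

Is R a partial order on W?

Reflexive: no — w0 is not related to itself.
Transitive: no — w1 R w0 and w0 R w3, but not w1 R w3.
Antisymmetric: no — w0 R w1 and w1 R w0 with w0 ≠ w1.
So R is not a partial order.

No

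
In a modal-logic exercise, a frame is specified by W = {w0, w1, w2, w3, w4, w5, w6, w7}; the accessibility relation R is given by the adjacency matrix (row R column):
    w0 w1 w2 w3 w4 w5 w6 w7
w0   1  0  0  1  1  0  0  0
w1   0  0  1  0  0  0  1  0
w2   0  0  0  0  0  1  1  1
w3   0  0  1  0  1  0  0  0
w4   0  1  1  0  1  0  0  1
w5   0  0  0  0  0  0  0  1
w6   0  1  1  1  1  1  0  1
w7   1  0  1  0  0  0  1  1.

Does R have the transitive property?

No

Transitive: no — w0 R w3 and w3 R w2, but not w0 R w2.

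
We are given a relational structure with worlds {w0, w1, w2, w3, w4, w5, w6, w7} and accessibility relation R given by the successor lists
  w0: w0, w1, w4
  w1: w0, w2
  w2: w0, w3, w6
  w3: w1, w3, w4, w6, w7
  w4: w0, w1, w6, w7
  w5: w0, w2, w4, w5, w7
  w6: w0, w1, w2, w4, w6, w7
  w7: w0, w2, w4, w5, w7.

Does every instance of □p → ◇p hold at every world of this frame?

Yes

Axiom D corresponds to the accessibility relation being serial.
Serial: yes — every world has a successor (e.g. w0 R w0).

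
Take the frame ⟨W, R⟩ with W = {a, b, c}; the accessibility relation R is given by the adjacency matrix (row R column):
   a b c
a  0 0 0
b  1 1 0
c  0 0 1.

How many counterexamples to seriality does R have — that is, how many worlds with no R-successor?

Enumerating: a.

1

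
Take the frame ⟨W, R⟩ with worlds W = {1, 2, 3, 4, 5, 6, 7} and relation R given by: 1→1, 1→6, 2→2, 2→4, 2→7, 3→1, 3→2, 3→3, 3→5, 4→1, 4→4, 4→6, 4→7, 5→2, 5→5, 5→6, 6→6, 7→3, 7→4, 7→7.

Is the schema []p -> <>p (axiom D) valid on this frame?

Yes

By correspondence theory, D is valid on a frame iff R is serial.
Serial: yes — every world has a successor (e.g. 1 R 1).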